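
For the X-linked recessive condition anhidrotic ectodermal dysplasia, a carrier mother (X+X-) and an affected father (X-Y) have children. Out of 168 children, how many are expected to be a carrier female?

Cross: X+X- × X-Y
Offspring: 1 X+X-, 1 X+Y, 1 X-X-, 1 X-Y
Probability of a carrier female: 1/4
Expected count = 1/4 × 168 = 42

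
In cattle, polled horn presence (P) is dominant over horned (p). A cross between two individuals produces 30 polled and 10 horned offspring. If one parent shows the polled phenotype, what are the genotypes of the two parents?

Observed offspring: 30 polled, 10 horned
The observed ratio simplifies to 3:1. Horned (pp) offspring appear, so each parent must contribute one p allele. The parent stated to show polled carries P, so it is Pp. The other parent is then either Pp or pp: Pp × pp would give a 1:1 split, whereas Pp × Pp gives 3:1 — matching the data. So both parents are heterozygous (Pp × Pp).
Parent genotypes: Pp × Pp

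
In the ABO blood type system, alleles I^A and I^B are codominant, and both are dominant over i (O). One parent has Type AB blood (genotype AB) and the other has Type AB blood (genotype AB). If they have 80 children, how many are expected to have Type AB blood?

Cross: AB × AB
Possible offspring genotypes: 1 AA, 2 AB, 1 BB
Blood type counts: 1 Type A, 2 Type AB, 1 Type B
Probability of Type AB: 2/4 = 1/2
Expected count = 1/2 × 80 = 40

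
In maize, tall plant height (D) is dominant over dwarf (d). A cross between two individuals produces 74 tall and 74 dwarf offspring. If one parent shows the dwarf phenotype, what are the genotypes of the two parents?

Observed offspring: 74 tall, 74 dwarf
The observed ratio simplifies to 1:1. One parent shows dwarf, so its genotype must be dd. A 1:1 offspring split requires the other parent to be heterozygous (Dd).
Parent genotypes: dd × Dd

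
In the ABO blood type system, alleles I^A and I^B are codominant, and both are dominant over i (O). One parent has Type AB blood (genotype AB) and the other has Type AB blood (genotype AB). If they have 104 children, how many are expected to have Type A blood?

Cross: AB × AB
Possible offspring genotypes: 1 AA, 2 AB, 1 BB
Blood type counts: 1 Type A, 2 Type AB, 1 Type B
Probability of Type A: 1/4
Expected count = 1/4 × 104 = 26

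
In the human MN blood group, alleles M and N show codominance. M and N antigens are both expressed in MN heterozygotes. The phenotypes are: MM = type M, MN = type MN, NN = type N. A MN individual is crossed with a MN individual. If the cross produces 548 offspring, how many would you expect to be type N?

Punnett square for MN × MN:
Offspring genotypes: 1 MM, 2 MN, 1 NN
Phenotype counts: 1 type M, 2 type MN, 1 type N
type N: 1 out of 4 → fraction 1/4
Expected count = 1/4 × 548 = 137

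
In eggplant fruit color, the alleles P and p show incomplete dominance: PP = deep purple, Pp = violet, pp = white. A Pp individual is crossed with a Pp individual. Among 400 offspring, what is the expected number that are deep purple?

Punnett square for Pp × Pp:
Offspring genotypes: 1 PP, 2 Pp, 1 pp
Phenotype counts: 1 deep purple, 2 violet, 1 white
deep purple: 1 out of 4 → fraction 1/4
Expected count = 1/4 × 400 = 100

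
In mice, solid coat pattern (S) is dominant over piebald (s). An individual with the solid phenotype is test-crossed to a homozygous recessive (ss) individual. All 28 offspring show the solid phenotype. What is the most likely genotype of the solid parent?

Test cross: ? × ss
All offspring are solid.
If the unknown parent were heterozygous (Ss), about half of 28 offspring would be piebald; none are. The unknown parent is most likely homozygous dominant (SS).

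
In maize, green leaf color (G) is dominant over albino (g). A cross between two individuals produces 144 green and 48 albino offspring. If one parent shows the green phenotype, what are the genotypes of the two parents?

Observed offspring: 144 green, 48 albino
The observed ratio simplifies to 3:1. Albino (gg) offspring appear, so each parent must contribute one g allele. The parent stated to show green carries G, so it is Gg. The other parent is then either Gg or gg: Gg × gg would give a 1:1 split, whereas Gg × Gg gives 3:1 — matching the data. So both parents are heterozygous (Gg × Gg).
Parent genotypes: Gg × Gg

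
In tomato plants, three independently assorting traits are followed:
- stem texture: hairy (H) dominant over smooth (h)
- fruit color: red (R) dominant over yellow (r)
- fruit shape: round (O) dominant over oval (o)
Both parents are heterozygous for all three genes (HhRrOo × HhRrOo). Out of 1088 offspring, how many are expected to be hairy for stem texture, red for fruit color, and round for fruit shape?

Trihybrid cross: HhRrOo × HhRrOo
Each trait segregates independently with a 3:1 phenotypic ratio, so each gene contributes 3/4 (dominant) or 1/4 (recessive).
Target: hairy (stem texture), red (fruit color), round (fruit shape)
Probability = product of independent per-trait probabilities
= 3/4 × 3/4 × 3/4 = 27/64
Expected count = 27/64 × 1088 = 459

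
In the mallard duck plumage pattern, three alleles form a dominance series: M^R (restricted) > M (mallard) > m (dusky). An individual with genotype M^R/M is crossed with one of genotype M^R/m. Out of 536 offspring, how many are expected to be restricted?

Cross: M^R/M × M^R/m
Allele dominance: M^R > M > m
Offspring genotypes: 1 M^R/M^R, 1 M^R/m, 1 M^R/M, 1 M/m
Phenotype counts: 3 restricted, 1 mallard
restricted: 3 out of 4 → fraction 3/4
Expected count = 3/4 × 536 = 402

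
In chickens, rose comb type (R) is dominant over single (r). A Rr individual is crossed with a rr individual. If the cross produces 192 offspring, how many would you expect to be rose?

Punnett square for Rr × rr:
Offspring genotypes: 2 Rr, 2 rr
rose: 2, single: 2
rose: 2 out of 4 → fraction 1/2
Expected count = 1/2 × 192 = 96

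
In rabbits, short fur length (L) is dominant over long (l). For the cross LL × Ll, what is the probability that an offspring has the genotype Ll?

Punnett square for LL × Ll:
Offspring genotypes: 2 LL, 2 Ll
Total offspring: 4
Count with target: 2
Probability: 2/4 = 1/2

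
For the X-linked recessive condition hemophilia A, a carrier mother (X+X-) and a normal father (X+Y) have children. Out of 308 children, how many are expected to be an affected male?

Cross: X+X- × X+Y
Offspring: 1 X+X+, 1 X+Y, 1 X+X-, 1 X-Y
Probability of an affected male: 1/4
Expected count = 1/4 × 308 = 77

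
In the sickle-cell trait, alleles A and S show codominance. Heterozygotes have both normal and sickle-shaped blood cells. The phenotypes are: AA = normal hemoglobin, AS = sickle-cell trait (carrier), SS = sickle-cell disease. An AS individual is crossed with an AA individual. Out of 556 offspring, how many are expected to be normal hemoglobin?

Punnett square for AS × AA:
Offspring genotypes: 2 AA, 2 AS
Phenotype counts: 2 normal hemoglobin, 2 sickle-cell trait (carrier)
normal hemoglobin: 2 out of 4 → fraction 1/2
Expected count = 1/2 × 556 = 278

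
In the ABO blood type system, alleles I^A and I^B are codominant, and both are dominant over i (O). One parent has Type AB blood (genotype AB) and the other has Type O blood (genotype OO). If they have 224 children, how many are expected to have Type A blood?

Cross: AB × OO
Possible offspring genotypes: 2 AO, 2 BO
Blood type counts: 2 Type A, 2 Type B
Probability of Type A: 2/4 = 1/2
Expected count = 1/2 × 224 = 112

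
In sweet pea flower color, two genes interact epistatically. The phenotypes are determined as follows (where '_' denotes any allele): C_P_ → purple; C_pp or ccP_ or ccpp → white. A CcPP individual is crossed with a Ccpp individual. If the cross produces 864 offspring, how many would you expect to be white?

Cross: CcPP × Ccpp — consider each gene separately:
C gene: Cc × Cc → 1 CC, 2 Cc, 1 cc → 3 C_ : 1 cc (out of 4)
P gene: PP × pp → 4 Pp → 4 P_ (out of 4)
Genotype classes (out of 4 × 4 = 16): C_P_ = 3×4 = 12; ccP_ = 1×4 = 4
Apply the phenotype rules: C_P_ (12) → purple; ccP_ (4) → white
Phenotype counts (out of 16): 12 purple, 4 white
white: 4 out of 16 → fraction 1/4
Expected count = 1/4 × 864 = 216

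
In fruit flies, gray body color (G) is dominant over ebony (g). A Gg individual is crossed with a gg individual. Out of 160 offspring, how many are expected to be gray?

Punnett square for Gg × gg:
Offspring genotypes: 2 Gg, 2 gg
gray: 2, ebony: 2
gray: 2 out of 4 → fraction 1/2
Expected count = 1/2 × 160 = 80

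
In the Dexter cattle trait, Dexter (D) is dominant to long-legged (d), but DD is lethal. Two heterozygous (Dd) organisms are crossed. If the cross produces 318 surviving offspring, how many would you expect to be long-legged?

Cross: Dd × Dd
Punnett square offspring (before lethality): 1 DD, 2 Dd, 1 dd
The DD genotype is lethal (embryos die); surviving offspring: 2 Dd, 1 dd
long-legged: 1 out of 3 → fraction 1/3
Expected count = 1/3 × 318 = 106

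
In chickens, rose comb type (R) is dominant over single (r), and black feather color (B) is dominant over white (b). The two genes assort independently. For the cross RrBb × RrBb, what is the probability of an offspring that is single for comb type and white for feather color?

Dihybrid cross RrBb × RrBb — consider each gene separately:
comb type: Rr × Rr → 1 RR, 2 Rr, 1 rr → 3 R_ : 1 rr (out of 4)
feather color: Bb × Bb → 1 BB, 2 Bb, 1 bb → 3 B_ : 1 bb (out of 4)
Looking for: single (rr) and white (bb)
P(single) = 1/4, P(white) = 1/4
P(both) = 1/4 × 1/4 = 1/16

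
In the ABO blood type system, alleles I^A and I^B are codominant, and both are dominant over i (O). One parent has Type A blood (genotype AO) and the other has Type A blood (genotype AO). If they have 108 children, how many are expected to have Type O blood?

Cross: AO × AO
Possible offspring genotypes: 1 AA, 2 AO, 1 OO
Blood type counts: 3 Type A, 1 Type O
Probability of Type O: 1/4
Expected count = 1/4 × 108 = 27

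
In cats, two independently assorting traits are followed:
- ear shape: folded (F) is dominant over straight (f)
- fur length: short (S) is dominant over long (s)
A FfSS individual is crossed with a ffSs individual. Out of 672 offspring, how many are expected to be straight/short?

Dihybrid cross FfSS × ffSs — consider each gene separately:
ear shape: Ff × ff → 2 Ff, 2 ff → 2 F_ : 2 ff (out of 4)
fur length: SS × Ss → 2 SS, 2 Ss → 4 S_ (out of 4)
Combine (counts out of 4 × 4 = 16): folded/short (F_S_) = 2×4 = 8; straight/short (ffS_) = 2×4 = 8
Phenotype counts (out of 16): 8 folded/short, 8 straight/short
straight/short: 8 out of 16 → fraction 1/2
Expected count = 1/2 × 672 = 336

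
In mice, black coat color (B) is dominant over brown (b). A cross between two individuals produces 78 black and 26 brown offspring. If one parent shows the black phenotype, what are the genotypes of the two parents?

Observed offspring: 78 black, 26 brown
The observed ratio simplifies to 3:1. Brown (bb) offspring appear, so each parent must contribute one b allele. The parent stated to show black carries B, so it is Bb. The other parent is then either Bb or bb: Bb × bb would give a 1:1 split, whereas Bb × Bb gives 3:1 — matching the data. So both parents are heterozygous (Bb × Bb).
Parent genotypes: Bb × Bb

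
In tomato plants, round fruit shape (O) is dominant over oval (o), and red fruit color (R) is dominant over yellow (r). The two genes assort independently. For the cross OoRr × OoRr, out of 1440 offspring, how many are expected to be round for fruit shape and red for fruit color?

Dihybrid cross OoRr × OoRr — consider each gene separately:
fruit shape: Oo × Oo → 1 OO, 2 Oo, 1 oo → 3 O_ : 1 oo (out of 4)
fruit color: Rr × Rr → 1 RR, 2 Rr, 1 rr → 3 R_ : 1 rr (out of 4)
Looking for: round (O_) and red (R_)
P(round) = 3/4, P(red) = 3/4
P(both) = 3/4 × 3/4 = 9/16
Expected count = 9/16 × 1440 = 810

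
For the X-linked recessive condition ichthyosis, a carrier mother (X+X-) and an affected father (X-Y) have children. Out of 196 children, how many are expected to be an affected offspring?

Cross: X+X- × X-Y
Offspring: 1 X+X-, 1 X+Y, 1 X-X-, 1 X-Y
Probability of an affected offspring: 2/4 = 1/2
Expected count = 1/2 × 196 = 98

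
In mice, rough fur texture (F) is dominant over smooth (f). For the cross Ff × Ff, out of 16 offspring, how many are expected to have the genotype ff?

Punnett square for Ff × Ff:
Offspring genotypes: 1 FF, 2 Ff, 1 ff
Total offspring: 4
Count with target: 1
Probability: 1/4
Expected count = 1/4 × 16 = 4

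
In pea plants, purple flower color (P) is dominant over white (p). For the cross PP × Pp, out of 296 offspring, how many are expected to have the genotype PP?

Punnett square for PP × Pp:
Offspring genotypes: 2 PP, 2 Pp
Total offspring: 4
Count with target: 2
Probability: 2/4 = 1/2
Expected count = 1/2 × 296 = 148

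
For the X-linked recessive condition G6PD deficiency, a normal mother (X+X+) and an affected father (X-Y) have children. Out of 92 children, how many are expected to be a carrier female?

Cross: X+X+ × X-Y
Offspring: 2 X+X-, 2 X+Y
Probability of a carrier female: 2/4 = 1/2
Expected count = 1/2 × 92 = 46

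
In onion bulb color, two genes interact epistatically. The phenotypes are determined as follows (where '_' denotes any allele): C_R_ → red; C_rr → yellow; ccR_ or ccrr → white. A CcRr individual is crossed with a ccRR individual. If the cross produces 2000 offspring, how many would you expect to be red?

Cross: CcRr × ccRR — consider each gene separately:
C gene: Cc × cc → 2 Cc, 2 cc → 2 C_ : 2 cc (out of 4)
R gene: Rr × RR → 2 RR, 2 Rr → 4 R_ (out of 4)
Genotype classes (out of 4 × 4 = 16): C_R_ = 2×4 = 8; ccR_ = 2×4 = 8
Apply the phenotype rules: C_R_ (8) → red; ccR_ (8) → white
Phenotype counts (out of 16): 8 red, 8 white
red: 8 out of 16 → fraction 1/2
Expected count = 1/2 × 2000 = 1000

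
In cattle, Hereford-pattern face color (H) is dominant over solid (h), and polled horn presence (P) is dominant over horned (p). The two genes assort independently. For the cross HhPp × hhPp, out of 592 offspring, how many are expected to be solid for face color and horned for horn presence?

Dihybrid cross HhPp × hhPp — consider each gene separately:
face color: Hh × hh → 2 Hh, 2 hh → 2 H_ : 2 hh (out of 4)
horn presence: Pp × Pp → 1 PP, 2 Pp, 1 pp → 3 P_ : 1 pp (out of 4)
Looking for: solid (hh) and horned (pp)
P(solid) = 2/4, P(horned) = 1/4
P(both) = 2/4 × 1/4 = 2/16 = 1/8
Expected count = 1/8 × 592 = 74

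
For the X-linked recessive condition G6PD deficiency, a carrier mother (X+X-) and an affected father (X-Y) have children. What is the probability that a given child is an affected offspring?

Cross: X+X- × X-Y
Offspring: 1 X+X-, 1 X+Y, 1 X-X-, 1 X-Y
Probability of an affected offspring: 2/4 = 1/2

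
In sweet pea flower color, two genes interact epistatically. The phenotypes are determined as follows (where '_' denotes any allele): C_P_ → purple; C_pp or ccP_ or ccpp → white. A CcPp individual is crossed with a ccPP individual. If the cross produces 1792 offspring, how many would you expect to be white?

Cross: CcPp × ccPP — consider each gene separately:
C gene: Cc × cc → 2 Cc, 2 cc → 2 C_ : 2 cc (out of 4)
P gene: Pp × PP → 2 PP, 2 Pp → 4 P_ (out of 4)
Genotype classes (out of 4 × 4 = 16): C_P_ = 2×4 = 8; ccP_ = 2×4 = 8
Apply the phenotype rules: C_P_ (8) → purple; ccP_ (8) → white
Phenotype counts (out of 16): 8 purple, 8 white
white: 8 out of 16 → fraction 1/2
Expected count = 1/2 × 1792 = 896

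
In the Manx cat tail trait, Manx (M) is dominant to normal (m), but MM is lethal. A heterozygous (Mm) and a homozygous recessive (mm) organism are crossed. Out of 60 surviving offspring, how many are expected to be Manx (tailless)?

Cross: Mm × mm
Punnett square offspring (before lethality): 2 Mm, 2 mm
No MM offspring are produced in this cross.
Manx (tailless): 2 out of 4 → fraction 1/2
Expected count = 1/2 × 60 = 30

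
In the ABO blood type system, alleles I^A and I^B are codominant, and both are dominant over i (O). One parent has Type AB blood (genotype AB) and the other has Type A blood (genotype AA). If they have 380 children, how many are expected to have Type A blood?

Cross: AB × AA
Possible offspring genotypes: 2 AA, 2 AB
Blood type counts: 2 Type A, 2 Type AB
Probability of Type A: 2/4 = 1/2
Expected count = 1/2 × 380 = 190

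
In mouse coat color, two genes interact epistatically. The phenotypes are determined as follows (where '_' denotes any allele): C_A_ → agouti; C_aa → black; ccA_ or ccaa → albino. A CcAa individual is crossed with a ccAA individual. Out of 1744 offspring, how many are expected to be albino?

Cross: CcAa × ccAA — consider each gene separately:
C gene: Cc × cc → 2 Cc, 2 cc → 2 C_ : 2 cc (out of 4)
A gene: Aa × AA → 2 AA, 2 Aa → 4 A_ (out of 4)
Genotype classes (out of 4 × 4 = 16): C_A_ = 2×4 = 8; ccA_ = 2×4 = 8
Apply the phenotype rules: C_A_ (8) → agouti; ccA_ (8) → albino
Phenotype counts (out of 16): 8 agouti, 8 albino
albino: 8 out of 16 → fraction 1/2
Expected count = 1/2 × 1744 = 872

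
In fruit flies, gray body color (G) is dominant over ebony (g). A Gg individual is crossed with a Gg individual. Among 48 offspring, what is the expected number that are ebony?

Punnett square for Gg × Gg:
Offspring genotypes: 1 GG, 2 Gg, 1 gg
gray: 3, ebony: 1
ebony: 1 out of 4 → fraction 1/4
Expected count = 1/4 × 48 = 12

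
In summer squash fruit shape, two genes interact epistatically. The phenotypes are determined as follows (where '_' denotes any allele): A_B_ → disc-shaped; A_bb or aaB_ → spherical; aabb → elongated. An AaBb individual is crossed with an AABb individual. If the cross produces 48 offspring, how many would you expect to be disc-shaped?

Cross: AaBb × AABb — consider each gene separately:
A gene: Aa × AA → 2 AA, 2 Aa → 4 A_ (out of 4)
B gene: Bb × Bb → 1 BB, 2 Bb, 1 bb → 3 B_ : 1 bb (out of 4)
Genotype classes (out of 4 × 4 = 16): A_B_ = 4×3 = 12; A_bb = 4×1 = 4
Apply the phenotype rules: A_B_ (12) → disc-shaped; A_bb (4) → spherical
Phenotype counts (out of 16): 12 disc-shaped, 4 spherical
disc-shaped: 12 out of 16 → fraction 3/4
Expected count = 3/4 × 48 = 36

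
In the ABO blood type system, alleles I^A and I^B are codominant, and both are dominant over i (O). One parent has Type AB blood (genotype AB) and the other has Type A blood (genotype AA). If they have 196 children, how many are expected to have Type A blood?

Cross: AB × AA
Possible offspring genotypes: 2 AA, 2 AB
Blood type counts: 2 Type A, 2 Type AB
Probability of Type A: 2/4 = 1/2
Expected count = 1/2 × 196 = 98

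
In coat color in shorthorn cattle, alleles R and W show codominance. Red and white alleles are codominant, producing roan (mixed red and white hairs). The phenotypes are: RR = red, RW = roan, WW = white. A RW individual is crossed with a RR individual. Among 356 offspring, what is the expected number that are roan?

Punnett square for RW × RR:
Offspring genotypes: 2 RR, 2 RW
Phenotype counts: 2 red, 2 roan
roan: 2 out of 4 → fraction 1/2
Expected count = 1/2 × 356 = 178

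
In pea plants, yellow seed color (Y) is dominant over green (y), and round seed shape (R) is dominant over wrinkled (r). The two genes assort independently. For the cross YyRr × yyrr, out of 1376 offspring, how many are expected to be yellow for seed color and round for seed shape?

Dihybrid cross YyRr × yyrr — consider each gene separately:
seed color: Yy × yy → 2 Yy, 2 yy → 2 Y_ : 2 yy (out of 4)
seed shape: Rr × rr → 2 Rr, 2 rr → 2 R_ : 2 rr (out of 4)
Looking for: yellow (Y_) and round (R_)
P(yellow) = 2/4, P(round) = 2/4
P(both) = 2/4 × 2/4 = 4/16 = 1/4
Expected count = 1/4 × 1376 = 344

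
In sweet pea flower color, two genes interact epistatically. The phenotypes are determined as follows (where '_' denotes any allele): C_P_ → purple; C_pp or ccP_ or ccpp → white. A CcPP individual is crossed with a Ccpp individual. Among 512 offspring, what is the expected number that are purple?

Cross: CcPP × Ccpp — consider each gene separately:
C gene: Cc × Cc → 1 CC, 2 Cc, 1 cc → 3 C_ : 1 cc (out of 4)
P gene: PP × pp → 4 Pp → 4 P_ (out of 4)
Genotype classes (out of 4 × 4 = 16): C_P_ = 3×4 = 12; ccP_ = 1×4 = 4
Apply the phenotype rules: C_P_ (12) → purple; ccP_ (4) → white
Phenotype counts (out of 16): 12 purple, 4 white
purple: 12 out of 16 → fraction 3/4
Expected count = 3/4 × 512 = 384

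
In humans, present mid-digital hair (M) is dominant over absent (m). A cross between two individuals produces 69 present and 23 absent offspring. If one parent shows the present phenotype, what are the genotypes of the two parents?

Observed offspring: 69 present, 23 absent
The observed ratio simplifies to 3:1. Absent (mm) offspring appear, so each parent must contribute one m allele. The parent stated to show present carries M, so it is Mm. The other parent is then either Mm or mm: Mm × mm would give a 1:1 split, whereas Mm × Mm gives 3:1 — matching the data. So both parents are heterozygous (Mm × Mm).
Parent genotypes: Mm × Mm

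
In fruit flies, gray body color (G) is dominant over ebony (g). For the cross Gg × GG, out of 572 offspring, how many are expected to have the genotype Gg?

Punnett square for Gg × GG:
Offspring genotypes: 2 GG, 2 Gg
Total offspring: 4
Count with target: 2
Probability: 2/4 = 1/2
Expected count = 1/2 × 572 = 286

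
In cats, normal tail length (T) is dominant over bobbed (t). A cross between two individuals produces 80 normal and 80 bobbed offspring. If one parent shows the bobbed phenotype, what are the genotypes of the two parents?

Observed offspring: 80 normal, 80 bobbed
The observed ratio simplifies to 1:1. One parent shows bobbed, so its genotype must be tt. A 1:1 offspring split requires the other parent to be heterozygous (Tt).
Parent genotypes: tt × Tt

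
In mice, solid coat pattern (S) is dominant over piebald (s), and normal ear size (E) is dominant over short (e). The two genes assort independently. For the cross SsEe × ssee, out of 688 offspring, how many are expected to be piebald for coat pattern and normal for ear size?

Dihybrid cross SsEe × ssee — consider each gene separately:
coat pattern: Ss × ss → 2 Ss, 2 ss → 2 S_ : 2 ss (out of 4)
ear size: Ee × ee → 2 Ee, 2 ee → 2 E_ : 2 ee (out of 4)
Looking for: piebald (ss) and normal (E_)
P(piebald) = 2/4, P(normal) = 2/4
P(both) = 2/4 × 2/4 = 4/16 = 1/4
Expected count = 1/4 × 688 = 172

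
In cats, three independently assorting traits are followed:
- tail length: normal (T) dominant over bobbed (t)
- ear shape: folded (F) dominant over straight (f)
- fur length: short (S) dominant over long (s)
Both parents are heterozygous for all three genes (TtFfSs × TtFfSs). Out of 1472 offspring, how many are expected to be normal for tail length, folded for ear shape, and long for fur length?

Trihybrid cross: TtFfSs × TtFfSs
Each trait segregates independently with a 3:1 phenotypic ratio, so each gene contributes 3/4 (dominant) or 1/4 (recessive).
Target: normal (tail length), folded (ear shape), long (fur length)
Probability = product of independent per-trait probabilities
= 3/4 × 3/4 × 1/4 = 9/64
Expected count = 9/64 × 1472 = 207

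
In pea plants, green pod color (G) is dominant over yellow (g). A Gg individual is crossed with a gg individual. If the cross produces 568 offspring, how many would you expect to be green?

Punnett square for Gg × gg:
Offspring genotypes: 2 Gg, 2 gg
green: 2, yellow: 2
green: 2 out of 4 → fraction 1/2
Expected count = 1/2 × 568 = 284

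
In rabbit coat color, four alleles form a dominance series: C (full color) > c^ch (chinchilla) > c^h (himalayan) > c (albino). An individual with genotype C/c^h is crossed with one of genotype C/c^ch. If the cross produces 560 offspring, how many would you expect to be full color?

Cross: C/c^h × C/c^ch
Allele dominance: C > c^ch > c^h > c
Offspring genotypes: 1 C/C, 1 C/c^ch, 1 C/c^h, 1 c^ch/c^h
Phenotype counts: 3 full color, 1 chinchilla
full color: 3 out of 4 → fraction 3/4
Expected count = 3/4 × 560 = 420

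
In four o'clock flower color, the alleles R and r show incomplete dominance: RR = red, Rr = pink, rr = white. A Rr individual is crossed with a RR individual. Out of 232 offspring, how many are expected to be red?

Punnett square for Rr × RR:
Offspring genotypes: 2 RR, 2 Rr
Phenotype counts: 2 red, 2 pink
red: 2 out of 4 → fraction 1/2
Expected count = 1/2 × 232 = 116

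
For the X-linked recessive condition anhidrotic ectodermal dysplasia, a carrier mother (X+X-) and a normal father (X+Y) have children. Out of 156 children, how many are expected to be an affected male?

Cross: X+X- × X+Y
Offspring: 1 X+X+, 1 X+Y, 1 X+X-, 1 X-Y
Probability of an affected male: 1/4
Expected count = 1/4 × 156 = 39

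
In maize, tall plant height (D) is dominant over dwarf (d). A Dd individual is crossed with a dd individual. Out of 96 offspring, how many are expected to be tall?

Punnett square for Dd × dd:
Offspring genotypes: 2 Dd, 2 dd
tall: 2, dwarf: 2
tall: 2 out of 4 → fraction 1/2
Expected count = 1/2 × 96 = 48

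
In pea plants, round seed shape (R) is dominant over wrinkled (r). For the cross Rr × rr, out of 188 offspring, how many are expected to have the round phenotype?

Punnett square for Rr × rr:
Offspring genotypes: 2 Rr, 2 rr
Total offspring: 4
Count with target: 2
Probability: 2/4 = 1/2
Expected count = 1/2 × 188 = 94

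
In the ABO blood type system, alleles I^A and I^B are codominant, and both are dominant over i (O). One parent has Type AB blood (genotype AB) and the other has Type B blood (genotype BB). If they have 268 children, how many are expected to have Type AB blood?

Cross: AB × BB
Possible offspring genotypes: 2 AB, 2 BB
Blood type counts: 2 Type AB, 2 Type B
Probability of Type AB: 2/4 = 1/2
Expected count = 1/2 × 268 = 134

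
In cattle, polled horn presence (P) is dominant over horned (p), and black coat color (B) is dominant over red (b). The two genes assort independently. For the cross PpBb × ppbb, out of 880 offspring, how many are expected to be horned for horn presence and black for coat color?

Dihybrid cross PpBb × ppbb — consider each gene separately:
horn presence: Pp × pp → 2 Pp, 2 pp → 2 P_ : 2 pp (out of 4)
coat color: Bb × bb → 2 Bb, 2 bb → 2 B_ : 2 bb (out of 4)
Looking for: horned (pp) and black (B_)
P(horned) = 2/4, P(black) = 2/4
P(both) = 2/4 × 2/4 = 4/16 = 1/4
Expected count = 1/4 × 880 = 220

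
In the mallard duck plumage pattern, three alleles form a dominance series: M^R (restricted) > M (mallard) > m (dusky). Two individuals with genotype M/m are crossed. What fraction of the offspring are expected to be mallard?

Cross: M/m × M/m
Allele dominance: M^R > M > m
Offspring genotypes: 1 M/M, 2 M/m, 1 m/m
Phenotype counts: 3 mallard, 1 dusky
mallard: 3 out of 4
Probability: 3/4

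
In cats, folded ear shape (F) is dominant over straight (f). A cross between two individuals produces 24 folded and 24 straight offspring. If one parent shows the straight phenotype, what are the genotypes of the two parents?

Observed offspring: 24 folded, 24 straight
The observed ratio simplifies to 1:1. One parent shows straight, so its genotype must be ff. A 1:1 offspring split requires the other parent to be heterozygous (Ff).
Parent genotypes: ff × Ff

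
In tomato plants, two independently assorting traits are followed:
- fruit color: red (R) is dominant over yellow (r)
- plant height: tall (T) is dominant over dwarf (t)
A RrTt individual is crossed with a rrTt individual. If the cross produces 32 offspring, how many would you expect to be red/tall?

Dihybrid cross RrTt × rrTt — consider each gene separately:
fruit color: Rr × rr → 2 Rr, 2 rr → 2 R_ : 2 rr (out of 4)
plant height: Tt × Tt → 1 TT, 2 Tt, 1 tt → 3 T_ : 1 tt (out of 4)
Combine (counts out of 4 × 4 = 16): red/tall (R_T_) = 2×3 = 6; red/dwarf (R_tt) = 2×1 = 2; yellow/tall (rrT_) = 2×3 = 6; yellow/dwarf (rrtt) = 2×1 = 2
Phenotype counts (out of 16): 6 red/tall, 2 red/dwarf, 6 yellow/tall, 2 yellow/dwarf
red/tall: 6 out of 16 → fraction 3/8
Expected count = 3/8 × 32 = 12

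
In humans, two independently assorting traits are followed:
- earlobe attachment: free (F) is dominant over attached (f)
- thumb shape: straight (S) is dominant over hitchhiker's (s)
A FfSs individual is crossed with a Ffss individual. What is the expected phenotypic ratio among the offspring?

Dihybrid cross FfSs × Ffss — consider each gene separately:
earlobe attachment: Ff × Ff → 1 FF, 2 Ff, 1 ff → 3 F_ : 1 ff (out of 4)
thumb shape: Ss × ss → 2 Ss, 2 ss → 2 S_ : 2 ss (out of 4)
Combine (counts out of 4 × 4 = 16): free/straight (F_S_) = 3×2 = 6; free/hitchhiker's (F_ss) = 3×2 = 6; attached/straight (ffS_) = 1×2 = 2; attached/hitchhiker's (ffss) = 1×2 = 2
Phenotype counts (out of 16): 6 free/straight, 6 free/hitchhiker's, 2 attached/straight, 2 attached/hitchhiker's
Ratio: 3 free/straight : 3 free/hitchhiker's : 1 attached/straight : 1 attached/hitchhiker's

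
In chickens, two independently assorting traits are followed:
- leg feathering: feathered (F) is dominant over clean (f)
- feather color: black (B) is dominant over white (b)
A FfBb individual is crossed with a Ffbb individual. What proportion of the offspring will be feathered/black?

Dihybrid cross FfBb × Ffbb — consider each gene separately:
leg feathering: Ff × Ff → 1 FF, 2 Ff, 1 ff → 3 F_ : 1 ff (out of 4)
feather color: Bb × bb → 2 Bb, 2 bb → 2 B_ : 2 bb (out of 4)
Combine (counts out of 4 × 4 = 16): feathered/black (F_B_) = 3×2 = 6; feathered/white (F_bb) = 3×2 = 6; clean/black (ffB_) = 1×2 = 2; clean/white (ffbb) = 1×2 = 2
Phenotype counts (out of 16): 6 feathered/black, 6 feathered/white, 2 clean/black, 2 clean/white
feathered/black: 6 out of 16
Probability: 6/16 = 3/8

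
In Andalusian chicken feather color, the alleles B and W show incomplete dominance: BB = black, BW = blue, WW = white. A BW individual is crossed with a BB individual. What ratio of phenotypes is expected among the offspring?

Punnett square for BW × BB:
Offspring genotypes: 2 BB, 2 BW
Phenotype counts: 2 black, 2 blue
Ratio: 1 black : 1 blue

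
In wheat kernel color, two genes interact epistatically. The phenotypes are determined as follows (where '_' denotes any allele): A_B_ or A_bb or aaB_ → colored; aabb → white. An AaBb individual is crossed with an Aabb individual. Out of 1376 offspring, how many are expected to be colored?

Cross: AaBb × Aabb — consider each gene separately:
A gene: Aa × Aa → 1 AA, 2 Aa, 1 aa → 3 A_ : 1 aa (out of 4)
B gene: Bb × bb → 2 Bb, 2 bb → 2 B_ : 2 bb (out of 4)
Genotype classes (out of 4 × 4 = 16): A_B_ = 3×2 = 6; A_bb = 3×2 = 6; aaB_ = 1×2 = 2; aabb = 1×2 = 2
Apply the phenotype rules: A_B_ (6) + A_bb (6) + aaB_ (2) → colored; aabb (2) → white
Phenotype counts (out of 16): 14 colored, 2 white
colored: 14 out of 16 → fraction 7/8
Expected count = 7/8 × 1376 = 1204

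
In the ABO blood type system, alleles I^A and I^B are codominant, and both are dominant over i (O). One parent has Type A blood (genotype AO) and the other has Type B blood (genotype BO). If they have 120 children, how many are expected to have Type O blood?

Cross: AO × BO
Possible offspring genotypes: 1 AB, 1 AO, 1 BO, 1 OO
Blood type counts: 1 Type AB, 1 Type A, 1 Type B, 1 Type O
Probability of Type O: 1/4
Expected count = 1/4 × 120 = 30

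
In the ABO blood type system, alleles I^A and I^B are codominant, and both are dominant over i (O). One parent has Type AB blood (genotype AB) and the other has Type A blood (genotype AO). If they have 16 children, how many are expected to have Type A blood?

Cross: AB × AO
Possible offspring genotypes: 1 AA, 1 AO, 1 AB, 1 BO
Blood type counts: 2 Type A, 1 Type AB, 1 Type B
Probability of Type A: 2/4 = 1/2
Expected count = 1/2 × 16 = 8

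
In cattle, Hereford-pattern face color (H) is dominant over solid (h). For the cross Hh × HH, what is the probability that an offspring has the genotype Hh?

Punnett square for Hh × HH:
Offspring genotypes: 2 HH, 2 Hh
Total offspring: 4
Count with target: 2
Probability: 2/4 = 1/2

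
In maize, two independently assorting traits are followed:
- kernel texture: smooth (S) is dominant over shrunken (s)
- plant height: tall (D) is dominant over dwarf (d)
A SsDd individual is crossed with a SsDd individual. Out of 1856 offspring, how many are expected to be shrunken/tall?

Dihybrid cross SsDd × SsDd — consider each gene separately:
kernel texture: Ss × Ss → 1 SS, 2 Ss, 1 ss → 3 S_ : 1 ss (out of 4)
plant height: Dd × Dd → 1 DD, 2 Dd, 1 dd → 3 D_ : 1 dd (out of 4)
Combine (counts out of 4 × 4 = 16): smooth/tall (S_D_) = 3×3 = 9; smooth/dwarf (S_dd) = 3×1 = 3; shrunken/tall (ssD_) = 1×3 = 3; shrunken/dwarf (ssdd) = 1×1 = 1
Phenotype counts (out of 16): 9 smooth/tall, 3 smooth/dwarf, 3 shrunken/tall, 1 shrunken/dwarf
shrunken/tall: 3 out of 16 → fraction 3/16
Expected count = 3/16 × 1856 = 348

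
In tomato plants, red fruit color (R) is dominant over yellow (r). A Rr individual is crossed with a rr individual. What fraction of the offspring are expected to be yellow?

Punnett square for Rr × rr:
Offspring genotypes: 2 Rr, 2 rr
red: 2, yellow: 2
yellow: 2 out of 4
Probability: 2/4 = 1/2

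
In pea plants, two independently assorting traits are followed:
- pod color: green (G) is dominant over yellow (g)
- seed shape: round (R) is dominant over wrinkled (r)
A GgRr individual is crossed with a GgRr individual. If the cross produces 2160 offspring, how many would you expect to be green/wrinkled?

Dihybrid cross GgRr × GgRr — consider each gene separately:
pod color: Gg × Gg → 1 GG, 2 Gg, 1 gg → 3 G_ : 1 gg (out of 4)
seed shape: Rr × Rr → 1 RR, 2 Rr, 1 rr → 3 R_ : 1 rr (out of 4)
Combine (counts out of 4 × 4 = 16): green/round (G_R_) = 3×3 = 9; green/wrinkled (G_rr) = 3×1 = 3; yellow/round (ggR_) = 1×3 = 3; yellow/wrinkled (ggrr) = 1×1 = 1
Phenotype counts (out of 16): 9 green/round, 3 green/wrinkled, 3 yellow/round, 1 yellow/wrinkled
green/wrinkled: 3 out of 16 → fraction 3/16
Expected count = 3/16 × 2160 = 405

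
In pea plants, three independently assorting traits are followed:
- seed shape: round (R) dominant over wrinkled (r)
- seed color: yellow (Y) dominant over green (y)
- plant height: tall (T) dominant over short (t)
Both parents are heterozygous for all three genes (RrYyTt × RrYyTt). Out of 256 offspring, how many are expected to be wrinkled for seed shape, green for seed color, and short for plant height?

Trihybrid cross: RrYyTt × RrYyTt
Each trait segregates independently with a 3:1 phenotypic ratio, so each gene contributes 3/4 (dominant) or 1/4 (recessive).
Target: wrinkled (seed shape), green (seed color), short (plant height)
Probability = product of independent per-trait probabilities
= 1/4 × 1/4 × 1/4 = 1/64
Expected count = 1/64 × 256 = 4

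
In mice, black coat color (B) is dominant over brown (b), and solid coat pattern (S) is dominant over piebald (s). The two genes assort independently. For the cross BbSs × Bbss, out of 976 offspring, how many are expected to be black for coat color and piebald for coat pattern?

Dihybrid cross BbSs × Bbss — consider each gene separately:
coat color: Bb × Bb → 1 BB, 2 Bb, 1 bb → 3 B_ : 1 bb (out of 4)
coat pattern: Ss × ss → 2 Ss, 2 ss → 2 S_ : 2 ss (out of 4)
Looking for: black (B_) and piebald (ss)
P(black) = 3/4, P(piebald) = 2/4
P(both) = 3/4 × 2/4 = 6/16 = 3/8
Expected count = 3/8 × 976 = 366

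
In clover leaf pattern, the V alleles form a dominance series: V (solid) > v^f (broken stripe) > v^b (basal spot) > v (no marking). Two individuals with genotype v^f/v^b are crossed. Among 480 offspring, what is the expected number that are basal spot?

Cross: v^f/v^b × v^f/v^b
Allele dominance: V > v^f > v^b > v
Offspring genotypes: 1 v^f/v^f, 2 v^f/v^b, 1 v^b/v^b
Phenotype counts: 3 broken stripe, 1 basal spot
basal spot: 1 out of 4 → fraction 1/4
Expected count = 1/4 × 480 = 120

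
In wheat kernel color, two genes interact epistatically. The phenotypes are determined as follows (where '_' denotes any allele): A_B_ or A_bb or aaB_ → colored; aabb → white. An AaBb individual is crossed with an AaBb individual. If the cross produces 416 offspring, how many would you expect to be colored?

Cross: AaBb × AaBb — consider each gene separately:
A gene: Aa × Aa → 1 AA, 2 Aa, 1 aa → 3 A_ : 1 aa (out of 4)
B gene: Bb × Bb → 1 BB, 2 Bb, 1 bb → 3 B_ : 1 bb (out of 4)
Genotype classes (out of 4 × 4 = 16): A_B_ = 3×3 = 9; A_bb = 3×1 = 3; aaB_ = 1×3 = 3; aabb = 1×1 = 1
Apply the phenotype rules: A_B_ (9) + A_bb (3) + aaB_ (3) → colored; aabb (1) → white
Phenotype counts (out of 16): 15 colored, 1 white
colored: 15 out of 16 → fraction 15/16
Expected count = 15/16 × 416 = 390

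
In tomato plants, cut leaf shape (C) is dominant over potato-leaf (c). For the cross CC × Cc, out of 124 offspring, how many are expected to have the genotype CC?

Punnett square for CC × Cc:
Offspring genotypes: 2 CC, 2 Cc
Total offspring: 4
Count with target: 2
Probability: 2/4 = 1/2
Expected count = 1/2 × 124 = 62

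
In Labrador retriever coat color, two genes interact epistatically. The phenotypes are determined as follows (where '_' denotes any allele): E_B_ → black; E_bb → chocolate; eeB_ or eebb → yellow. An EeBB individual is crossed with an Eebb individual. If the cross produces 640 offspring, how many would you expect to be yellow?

Cross: EeBB × Eebb — consider each gene separately:
E gene: Ee × Ee → 1 EE, 2 Ee, 1 ee → 3 E_ : 1 ee (out of 4)
B gene: BB × bb → 4 Bb → 4 B_ (out of 4)
Genotype classes (out of 4 × 4 = 16): E_B_ = 3×4 = 12; eeB_ = 1×4 = 4
Apply the phenotype rules: E_B_ (12) → black; eeB_ (4) → yellow
Phenotype counts (out of 16): 12 black, 4 yellow
yellow: 4 out of 16 → fraction 1/4
Expected count = 1/4 × 640 = 160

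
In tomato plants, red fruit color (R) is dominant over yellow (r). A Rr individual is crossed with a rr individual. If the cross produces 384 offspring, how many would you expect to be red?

Punnett square for Rr × rr:
Offspring genotypes: 2 Rr, 2 rr
red: 2, yellow: 2
red: 2 out of 4 → fraction 1/2
Expected count = 1/2 × 384 = 192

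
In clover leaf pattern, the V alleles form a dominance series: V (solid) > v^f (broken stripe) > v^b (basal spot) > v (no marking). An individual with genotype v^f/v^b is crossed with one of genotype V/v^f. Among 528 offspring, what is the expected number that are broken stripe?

Cross: v^f/v^b × V/v^f
Allele dominance: V > v^f > v^b > v
Offspring genotypes: 1 V/v^f, 1 v^f/v^f, 1 V/v^b, 1 v^f/v^b
Phenotype counts: 2 solid, 2 broken stripe
broken stripe: 2 out of 4 → fraction 1/2
Expected count = 1/2 × 528 = 264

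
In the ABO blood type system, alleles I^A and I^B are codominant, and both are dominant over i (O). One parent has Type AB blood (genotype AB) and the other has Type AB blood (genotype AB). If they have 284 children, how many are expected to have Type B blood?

Cross: AB × AB
Possible offspring genotypes: 1 AA, 2 AB, 1 BB
Blood type counts: 1 Type A, 2 Type AB, 1 Type B
Probability of Type B: 1/4
Expected count = 1/4 × 284 = 71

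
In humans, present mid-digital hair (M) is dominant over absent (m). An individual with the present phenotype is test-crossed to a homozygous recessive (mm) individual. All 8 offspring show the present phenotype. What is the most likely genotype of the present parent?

Test cross: ? × mm
All offspring are present.
If the unknown parent were heterozygous (Mm), about half of 8 offspring would be absent; none are. The unknown parent is most likely homozygous dominant (MM).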